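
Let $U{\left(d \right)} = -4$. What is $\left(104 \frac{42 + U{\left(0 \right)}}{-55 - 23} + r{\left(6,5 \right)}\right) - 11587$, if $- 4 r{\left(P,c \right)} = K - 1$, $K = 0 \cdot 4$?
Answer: $- \frac{139649}{12} \approx -11637.0$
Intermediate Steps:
$K = 0$
$r{\left(P,c \right)} = \frac{1}{4}$ ($r{\left(P,c \right)} = - \frac{0 - 1}{4} = \left(- \frac{1}{4}\right) \left(-1\right) = \frac{1}{4}$)
$\left(104 \frac{42 + U{\left(0 \right)}}{-55 - 23} + r{\left(6,5 \right)}\right) - 11587 = \left(104 \frac{42 - 4}{-55 - 23} + \frac{1}{4}\right) - 11587 = \left(104 \frac{38}{-78} + \frac{1}{4}\right) - 11587 = \left(104 \cdot 38 \left(- \frac{1}{78}\right) + \frac{1}{4}\right) - 11587 = \left(104 \left(- \frac{19}{39}\right) + \frac{1}{4}\right) - 11587 = \left(- \frac{152}{3} + \frac{1}{4}\right) - 11587 = - \frac{605}{12} - 11587 = - \frac{139649}{12}$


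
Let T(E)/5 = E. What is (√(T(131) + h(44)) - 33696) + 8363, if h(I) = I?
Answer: -25333 + √699 ≈ -25307.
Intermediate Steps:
T(E) = 5*E
(√(T(131) + h(44)) - 33696) + 8363 = (√(5*131 + 44) - 33696) + 8363 = (√(655 + 44) - 33696) + 8363 = (√699 - 33696) + 8363 = (-33696 + √699) + 8363 = -25333 + √699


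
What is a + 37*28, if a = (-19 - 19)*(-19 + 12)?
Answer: 1302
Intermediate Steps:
a = 266 (a = -38*(-7) = 266)
a + 37*28 = 266 + 37*28 = 266 + 1036 = 1302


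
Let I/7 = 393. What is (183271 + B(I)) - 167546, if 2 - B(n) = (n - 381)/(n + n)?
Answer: 14421264/917 ≈ 15727.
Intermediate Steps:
I = 2751 (I = 7*393 = 2751)
B(n) = 2 - (-381 + n)/(2*n) (B(n) = 2 - (n - 381)/(n + n) = 2 - (-381 + n)/(2*n))
(183271 + B(I)) - 167546 = (183271 + (3/2)*(127 + 2751)/2751) - 167546 = (183271 + (3/2)*(1/2751)*2878) - 167546 = (183271 + 1439/917) - 167546 = 168060946/917 - 167546 = 14421264/917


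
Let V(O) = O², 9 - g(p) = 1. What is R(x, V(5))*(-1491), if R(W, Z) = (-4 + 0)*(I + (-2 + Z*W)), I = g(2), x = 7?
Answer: 1079484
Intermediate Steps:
g(p) = 8 (g(p) = 9 - 1*1 = 9 - 1 = 8)
I = 8
R(W, Z) = -24 - 4*W*Z (R(W, Z) = (-4 + 0)*(8 + (-2 + Z*W)) = -4*(8 + (-2 + W*Z)) = -4*(6 + W*Z) = -24 - 4*W*Z)
R(x, V(5))*(-1491) = (-24 - 4*7*5²)*(-1491) = (-24 - 4*7*25)*(-1491) = (-24 - 700)*(-1491) = -724*(-1491) = 1079484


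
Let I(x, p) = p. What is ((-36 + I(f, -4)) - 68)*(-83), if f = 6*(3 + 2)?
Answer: 8964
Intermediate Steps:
f = 30 (f = 6*5 = 30)
((-36 + I(f, -4)) - 68)*(-83) = ((-36 - 4) - 68)*(-83) = (-40 - 68)*(-83) = -108*(-83) = 8964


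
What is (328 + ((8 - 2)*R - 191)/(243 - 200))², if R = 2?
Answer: 193905625/1849 ≈ 1.0487e+5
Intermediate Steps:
(328 + ((8 - 2)*R - 191)/(243 - 200))² = (328 + ((8 - 2)*2 - 191)/(243 - 200))² = (328 + (6*2 - 191)/43)² = (328 + (12 - 191)*(1/43))² = (328 - 179*1/43)² = (328 - 179/43)² = (13925/43)² = 193905625/1849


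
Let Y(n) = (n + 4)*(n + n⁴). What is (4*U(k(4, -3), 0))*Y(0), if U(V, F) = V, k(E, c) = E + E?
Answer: 0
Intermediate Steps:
k(E, c) = 2*E
Y(n) = (4 + n)*(n + n⁴)
(4*U(k(4, -3), 0))*Y(0) = (4*(2*4))*(0*(4 + 0 + 0⁴ + 4*0³)) = (4*8)*(0*(4 + 0 + 0 + 4*0)) = 32*(0*(4 + 0 + 0 + 0)) = 32*(0*4) = 32*0 = 0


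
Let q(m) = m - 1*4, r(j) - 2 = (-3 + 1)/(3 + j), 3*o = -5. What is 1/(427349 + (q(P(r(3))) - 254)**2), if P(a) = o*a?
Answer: 81/40123678 ≈ 2.0188e-6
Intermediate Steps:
o = -5/3 (o = (1/3)*(-5) = -5/3 ≈ -1.6667)
r(j) = 2 - 2/(3 + j) (r(j) = 2 + (-3 + 1)/(3 + j) = 2 - 2/(3 + j))
P(a) = -5*a/3
q(m) = -4 + m (q(m) = m - 4 = -4 + m)
1/(427349 + (q(P(r(3))) - 254)**2) = 1/(427349 + ((-4 - 10*(2 + 3)/(3*(3 + 3))) - 254)**2) = 1/(427349 + ((-4 - 10*5/(3*6)) - 254)**2) = 1/(427349 + ((-4 - 5/3*5/3) - 254)**2) = 1/(427349 + ((-4 - 25/9) - 254)**2) = 1/(427349 + (-61/9 - 254)**2) = 1/(427349 + (-2347/9)**2) = 1/(427349 + 5508409/81) = 1/(40123678/81) = 81/40123678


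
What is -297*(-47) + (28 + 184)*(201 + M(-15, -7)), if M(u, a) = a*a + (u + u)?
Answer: 60599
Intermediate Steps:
M(u, a) = a² + 2*u
-297*(-47) + (28 + 184)*(201 + M(-15, -7)) = -297*(-47) + (28 + 184)*(201 + ((-7)² + 2*(-15))) = 13959 + 212*(201 + (49 - 30)) = 13959 + 212*(201 + 19) = 13959 + 212*220 = 13959 + 46640 = 60599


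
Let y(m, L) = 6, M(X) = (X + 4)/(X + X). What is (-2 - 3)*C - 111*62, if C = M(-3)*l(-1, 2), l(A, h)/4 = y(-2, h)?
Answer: -6862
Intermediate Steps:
M(X) = (4 + X)/(2*X) (M(X) = (4 + X)/((2*X)) = (4 + X)*(1/(2*X)) = (4 + X)/(2*X))
l(A, h) = 24 (l(A, h) = 4*6 = 24)
C = -4 (C = ((½)*(4 - 3)/(-3))*24 = ((½)*(-⅓)*1)*24 = -⅙*24 = -4)
(-2 - 3)*C - 111*62 = (-2 - 3)*(-4) - 111*62 = -5*(-4) - 6882 = 20 - 6882 = -6862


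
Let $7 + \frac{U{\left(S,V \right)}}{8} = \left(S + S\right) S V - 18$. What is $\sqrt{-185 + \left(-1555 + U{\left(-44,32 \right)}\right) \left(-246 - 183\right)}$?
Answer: $i \sqrt{424485818} \approx 20603.0 i$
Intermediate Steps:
$U{\left(S,V \right)} = -200 + 16 V S^{2}$ ($U{\left(S,V \right)} = -56 + 8 \left(\left(S + S\right) S V - 18\right) = -56 + 8 \left(2 S S V - 18\right) = -56 + 8 \left(2 S^{2} V - 18\right) = -56 + 8 \left(2 V S^{2} - 18\right) = -56 + 8 \left(-18 + 2 V S^{2}\right) = -56 + \left(-144 + 16 V S^{2}\right) = -200 + 16 V S^{2}$)
$\sqrt{-185 + \left(-1555 + U{\left(-44,32 \right)}\right) \left(-246 - 183\right)} = \sqrt{-185 + \left(-1555 - \left(200 - 512 \left(-44\right)^{2}\right)\right) \left(-246 - 183\right)} = \sqrt{-185 + \left(-1555 - \left(200 - 991232\right)\right) \left(-429\right)} = \sqrt{-185 + \left(-1555 + \left(-200 + 991232\right)\right) \left(-429\right)} = \sqrt{-185 + \left(-1555 + 991032\right) \left(-429\right)} = \sqrt{-185 + 989477 \left(-429\right)} = \sqrt{-185 - 424485633} = \sqrt{-424485818} = i \sqrt{424485818}$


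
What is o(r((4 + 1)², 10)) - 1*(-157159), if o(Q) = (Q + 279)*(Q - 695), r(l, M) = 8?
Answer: -40010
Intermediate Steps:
o(Q) = (-695 + Q)*(279 + Q) (o(Q) = (279 + Q)*(-695 + Q) = (-695 + Q)*(279 + Q))
o(r((4 + 1)², 10)) - 1*(-157159) = (-193905 + 8² - 416*8) - 1*(-157159) = (-193905 + 64 - 3328) + 157159 = -197169 + 157159 = -40010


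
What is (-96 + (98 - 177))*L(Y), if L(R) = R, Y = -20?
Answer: 3500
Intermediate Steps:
(-96 + (98 - 177))*L(Y) = (-96 + (98 - 177))*(-20) = (-96 - 79)*(-20) = -175*(-20) = 3500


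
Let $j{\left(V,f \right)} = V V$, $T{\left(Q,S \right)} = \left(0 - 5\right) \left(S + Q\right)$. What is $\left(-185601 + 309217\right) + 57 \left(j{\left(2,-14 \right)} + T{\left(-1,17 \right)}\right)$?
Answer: $119284$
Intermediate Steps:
$T{\left(Q,S \right)} = - 5 Q - 5 S$ ($T{\left(Q,S \right)} = - 5 \left(Q + S\right) = - 5 Q - 5 S$)
$j{\left(V,f \right)} = V^{2}$
$\left(-185601 + 309217\right) + 57 \left(j{\left(2,-14 \right)} + T{\left(-1,17 \right)}\right) = \left(-185601 + 309217\right) + 57 \left(2^{2} - 80\right) = 123616 + 57 \left(4 + \left(5 - 85\right)\right) = 123616 + 57 \left(4 - 80\right) = 123616 + 57 \left(-76\right) = 123616 - 4332 = 119284$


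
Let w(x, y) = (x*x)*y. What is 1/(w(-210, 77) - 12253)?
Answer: 1/3383447 ≈ 2.9556e-7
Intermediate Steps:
w(x, y) = y*x² (w(x, y) = x²*y = y*x²)
1/(w(-210, 77) - 12253) = 1/(77*(-210)² - 12253) = 1/(77*44100 - 12253) = 1/(3395700 - 12253) = 1/3383447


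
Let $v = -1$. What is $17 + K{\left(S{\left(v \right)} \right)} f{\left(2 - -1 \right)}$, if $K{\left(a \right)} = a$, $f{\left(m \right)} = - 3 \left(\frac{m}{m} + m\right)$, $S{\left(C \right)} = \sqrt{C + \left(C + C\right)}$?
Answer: $17 - 12 i \sqrt{3} \approx 17.0 - 20.785 i$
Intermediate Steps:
$S{\left(C \right)} = \sqrt{3} \sqrt{C}$ ($S{\left(C \right)} = \sqrt{C + 2 C} = \sqrt{3 C} = \sqrt{3} \sqrt{C}$)
$f{\left(m \right)} = -3 - 3 m$ ($f{\left(m \right)} = - 3 \left(1 + m\right) = -3 - 3 m$)
$17 + K{\left(S{\left(v \right)} \right)} f{\left(2 - -1 \right)} = 17 + \sqrt{3} \sqrt{-1} \left(-3 - 3 \left(2 - -1\right)\right) = 17 + \sqrt{3} i \left(-3 - 3 \left(2 + 1\right)\right) = 17 + i \sqrt{3} \left(-3 - 9\right) = 17 + i \sqrt{3} \left(-12\right) = 17 - 12 i \sqrt{3}$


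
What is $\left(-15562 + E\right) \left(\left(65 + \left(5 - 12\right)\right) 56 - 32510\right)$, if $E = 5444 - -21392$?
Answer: $-329899788$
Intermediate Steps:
$E = 26836$ ($E = 5444 + 21392 = 26836$)
$\left(-15562 + E\right) \left(\left(65 + \left(5 - 12\right)\right) 56 - 32510\right) = \left(-15562 + 26836\right) \left(\left(65 + \left(5 - 12\right)\right) 56 - 32510\right) = 11274 \left(\left(65 + \left(5 - 12\right)\right) 56 - 32510\right) = 11274 \left(\left(65 - 7\right) 56 - 32510\right) = 11274 \left(58 \cdot 56 - 32510\right) = 11274 \left(3248 - 32510\right) = 11274 \left(-29262\right) = -329899788$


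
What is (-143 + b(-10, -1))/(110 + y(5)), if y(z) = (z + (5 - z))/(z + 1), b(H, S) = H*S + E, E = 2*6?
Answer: -726/665 ≈ -1.0917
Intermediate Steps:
E = 12
b(H, S) = 12 + H*S (b(H, S) = H*S + 12 = 12 + H*S)
y(z) = 5/(1 + z)
(-143 + b(-10, -1))/(110 + y(5)) = (-143 + (12 - 10*(-1)))/(110 + 5/(1 + 5)) = (-143 + (12 + 10))/(110 + 5/6) = (-143 + 22)/(110 + 5*(⅙)) = -121/(110 + ⅚) = -121/665/6 = -121*6/665 = -726/665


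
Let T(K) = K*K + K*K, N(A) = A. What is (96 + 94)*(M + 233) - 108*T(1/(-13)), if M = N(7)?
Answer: 7706184/169 ≈ 45599.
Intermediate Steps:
M = 7
T(K) = 2*K² (T(K) = K² + K² = 2*K²)
(96 + 94)*(M + 233) - 108*T(1/(-13)) = (96 + 94)*(7 + 233) - 216*(1/(-13))² = 190*240 - 216*(-1/13)² = 45600 - 216/169 = 7706184/169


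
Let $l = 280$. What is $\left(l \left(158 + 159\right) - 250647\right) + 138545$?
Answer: $-23342$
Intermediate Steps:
$\left(l \left(158 + 159\right) - 250647\right) + 138545 = \left(280 \left(158 + 159\right) - 250647\right) + 138545 = \left(280 \cdot 317 - 250647\right) + 138545 = \left(88760 - 250647\right) + 138545 = -161887 + 138545 = -23342$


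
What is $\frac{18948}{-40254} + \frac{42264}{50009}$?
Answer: $\frac{125620754}{335510381} \approx 0.37442$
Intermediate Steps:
$\frac{18948}{-40254} + \frac{42264}{50009} = 18948 \left(- \frac{1}{40254}\right) + 42264 \cdot \frac{1}{50009} = - \frac{3158}{6709} + \frac{42264}{50009} = \frac{125620754}{335510381}$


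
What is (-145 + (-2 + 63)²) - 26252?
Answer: -22676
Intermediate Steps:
(-145 + (-2 + 63)²) - 26252 = (-145 + 61²) - 26252 = (-145 + 3721) - 26252 = 3576 - 26252 = -22676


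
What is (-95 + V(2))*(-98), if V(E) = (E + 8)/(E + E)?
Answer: 9065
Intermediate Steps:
V(E) = (8 + E)/(2*E) (V(E) = (8 + E)/((2*E)) = (8 + E)*(1/(2*E)) = (8 + E)/(2*E))
(-95 + V(2))*(-98) = (-95 + (½)*(8 + 2)/2)*(-98) = (-95 + (½)*(½)*10)*(-98) = (-95 + 5/2)*(-98) = -185/2*(-98) = 9065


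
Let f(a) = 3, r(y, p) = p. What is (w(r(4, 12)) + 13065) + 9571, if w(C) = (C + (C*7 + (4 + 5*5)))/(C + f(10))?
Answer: 67933/3 ≈ 22644.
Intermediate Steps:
w(C) = (29 + 8*C)/(3 + C) (w(C) = (C + (C*7 + (4 + 5*5)))/(C + 3) = (C + (7*C + (4 + 25)))/(3 + C) = (C + (7*C + 29))/(3 + C) = (C + (29 + 7*C))/(3 + C) = (29 + 8*C)/(3 + C))
(w(r(4, 12)) + 13065) + 9571 = ((29 + 8*12)/(3 + 12) + 13065) + 9571 = ((29 + 96)/15 + 13065) + 9571 = ((1/15)*125 + 13065) + 9571 = (25/3 + 13065) + 9571 = 39220/3 + 9571 = 67933/3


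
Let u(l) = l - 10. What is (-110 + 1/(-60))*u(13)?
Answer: -6601/20 ≈ -330.05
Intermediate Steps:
u(l) = -10 + l
(-110 + 1/(-60))*u(13) = (-110 + 1/(-60))*(-10 + 13) = (-110 - 1/60)*3 = -6601/60*3 = -6601/20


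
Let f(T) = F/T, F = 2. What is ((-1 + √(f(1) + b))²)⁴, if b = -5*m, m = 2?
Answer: -5983 + 1904*I*√2 ≈ -5983.0 + 2692.7*I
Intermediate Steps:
f(T) = 2/T
b = -10 (b = -5*2 = -10)
((-1 + √(f(1) + b))²)⁴ = ((-1 + √(2/1 - 10))²)⁴ = ((-1 + √(2*1 - 10))²)⁴ = ((-1 + √(2 - 10))²)⁴ = ((-1 + √(-8))²)⁴ = ((-1 + 2*I*√2)²)⁴ = (-1 + 2*I*√2)⁸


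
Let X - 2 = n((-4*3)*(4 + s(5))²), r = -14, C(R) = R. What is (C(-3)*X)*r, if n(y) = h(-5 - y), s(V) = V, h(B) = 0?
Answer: 84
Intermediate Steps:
n(y) = 0
X = 2 (X = 2 + 0 = 2)
(C(-3)*X)*r = -3*2*(-14) = -6*(-14) = 84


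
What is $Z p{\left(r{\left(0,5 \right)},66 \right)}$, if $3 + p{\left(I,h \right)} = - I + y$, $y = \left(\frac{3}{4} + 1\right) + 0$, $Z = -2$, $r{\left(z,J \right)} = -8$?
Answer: $- \frac{27}{2} \approx -13.5$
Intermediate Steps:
$y = \frac{7}{4}$ ($y = \left(3 \cdot \frac{1}{4} + 1\right) + 0 = \left(\frac{3}{4} + 1\right) + 0 = \frac{7}{4} + 0 = \frac{7}{4} \approx 1.75$)
$p{\left(I,h \right)} = - \frac{5}{4} - I$ ($p{\left(I,h \right)} = -3 - \left(- \frac{7}{4} + I\right) = - \frac{5}{4} - I$)
$Z p{\left(r{\left(0,5 \right)},66 \right)} = - 2 \left(- \frac{5}{4} - -8\right) = - 2 \left(- \frac{5}{4} + 8\right) = \left(-2\right) \frac{27}{4} = - \frac{27}{2}$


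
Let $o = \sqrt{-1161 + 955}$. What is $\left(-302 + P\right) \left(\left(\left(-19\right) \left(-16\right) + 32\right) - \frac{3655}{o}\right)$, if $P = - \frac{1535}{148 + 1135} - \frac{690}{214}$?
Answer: $- \frac{14134089312}{137281} - \frac{76875143505 i \sqrt{206}}{14139943} \approx -1.0296 \cdot 10^{5} - 78032.0 i$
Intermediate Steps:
$o = i \sqrt{206}$ ($o = \sqrt{-206} = i \sqrt{206} \approx 14.353 i$)
$P = - \frac{606880}{137281}$ ($P = - \frac{1535}{1283} - \frac{345}{107} = - \frac{606880}{137281} \approx -4.4207$)
$\left(-302 + P\right) \left(\left(\left(-19\right) \left(-16\right) + 32\right) - \frac{3655}{o}\right) = \left(-302 - \frac{606880}{137281}\right) \left(\left(\left(-19\right) \left(-16\right) + 32\right) - \frac{3655}{i \sqrt{206}}\right) = - \frac{42065742 \left(\left(304 + 32\right) - 3655 \left(- \frac{i \sqrt{206}}{206}\right)\right)}{137281} = - \frac{42065742 \left(336 + \frac{3655 i \sqrt{206}}{206}\right)}{137281} = - \frac{14134089312}{137281} - \frac{76875143505 i \sqrt{206}}{14139943}$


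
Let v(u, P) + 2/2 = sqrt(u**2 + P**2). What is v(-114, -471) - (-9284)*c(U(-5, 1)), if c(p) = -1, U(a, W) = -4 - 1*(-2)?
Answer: -9285 + 3*sqrt(26093) ≈ -8800.4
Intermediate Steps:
U(a, W) = -2 (U(a, W) = -4 + 2 = -2)
v(u, P) = -1 + sqrt(P**2 + u**2) (v(u, P) = -1 + sqrt(u**2 + P**2) = -1 + sqrt(P**2 + u**2))
v(-114, -471) - (-9284)*c(U(-5, 1)) = (-1 + sqrt((-471)**2 + (-114)**2)) - (-9284)*(-1) = (-1 + sqrt(221841 + 12996)) - 1*9284 = (-1 + sqrt(234837)) - 9284 = (-1 + 3*sqrt(26093)) - 9284 = -9285 + 3*sqrt(26093)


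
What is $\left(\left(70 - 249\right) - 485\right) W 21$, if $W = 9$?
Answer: $-125496$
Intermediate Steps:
$\left(\left(70 - 249\right) - 485\right) W 21 = \left(\left(70 - 249\right) - 485\right) 9 \cdot 21 = \left(-179 - 485\right) 189 = \left(-664\right) 189 = -125496$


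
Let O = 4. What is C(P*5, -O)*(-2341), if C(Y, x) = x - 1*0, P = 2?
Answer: 9364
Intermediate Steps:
C(Y, x) = x (C(Y, x) = x + 0 = x)
C(P*5, -O)*(-2341) = -1*4*(-2341) = -4*(-2341) = 9364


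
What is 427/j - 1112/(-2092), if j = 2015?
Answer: 783491/1053845 ≈ 0.74346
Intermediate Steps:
427/j - 1112/(-2092) = 427/2015 - 1112/(-2092) = 427*(1/2015) - 1112*(-1/2092) = 427/2015 + 278/523 = 783491/1053845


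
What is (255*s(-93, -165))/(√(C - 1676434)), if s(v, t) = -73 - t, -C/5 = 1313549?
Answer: -23460*I*√8244179/8244179 ≈ -8.1706*I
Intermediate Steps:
C = -6567745 (C = -5*1313549 = -6567745)
(255*s(-93, -165))/(√(C - 1676434)) = (255*(-73 - 1*(-165)))/(√(-6567745 - 1676434)) = (255*(-73 + 165))/(√(-8244179)) = (255*92)/((I*√8244179)) = 23460*(-I*√8244179/8244179) = -23460*I*√8244179/8244179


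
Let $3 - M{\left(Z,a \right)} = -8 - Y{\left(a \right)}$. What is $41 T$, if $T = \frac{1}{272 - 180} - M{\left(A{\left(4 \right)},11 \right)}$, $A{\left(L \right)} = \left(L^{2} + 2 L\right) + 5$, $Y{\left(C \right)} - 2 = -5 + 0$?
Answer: $- \frac{30135}{92} \approx -327.55$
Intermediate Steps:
$Y{\left(C \right)} = -3$ ($Y{\left(C \right)} = 2 + \left(-5 + 0\right) = 2 - 5 = -3$)
$A{\left(L \right)} = 5 + L^{2} + 2 L$
$M{\left(Z,a \right)} = 8$ ($M{\left(Z,a \right)} = 3 - \left(-8 - -3\right) = 3 - \left(-8 + 3\right) = 3 - -5 = 3 + 5 = 8$)
$T = - \frac{735}{92}$ ($T = \frac{1}{272 - 180} - 8 = \frac{1}{92} - 8 = - \frac{735}{92} \approx -7.9891$)
$41 T = 41 \left(- \frac{735}{92}\right) = - \frac{30135}{92}$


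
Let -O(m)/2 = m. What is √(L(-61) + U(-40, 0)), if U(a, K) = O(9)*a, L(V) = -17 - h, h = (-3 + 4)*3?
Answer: 10*√7 ≈ 26.458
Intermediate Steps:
O(m) = -2*m
h = 3 (h = 1*3 = 3)
L(V) = -20 (L(V) = -17 - 1*3 = -17 - 3 = -20)
U(a, K) = -18*a (U(a, K) = (-2*9)*a = -18*a)
√(L(-61) + U(-40, 0)) = √(-20 - 18*(-40)) = √(-20 + 720) = √700 = 10*√7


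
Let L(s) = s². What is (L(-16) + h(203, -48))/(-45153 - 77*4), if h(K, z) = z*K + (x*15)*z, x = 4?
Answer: 12368/45461 ≈ 0.27206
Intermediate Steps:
h(K, z) = 60*z + K*z (h(K, z) = z*K + (4*15)*z = K*z + 60*z = 60*z + K*z)
(L(-16) + h(203, -48))/(-45153 - 77*4) = ((-16)² - 48*(60 + 203))/(-45153 - 77*4) = (256 - 48*263)/(-45153 - 308) = (256 - 12624)/(-45461) = -12368*(-1/45461) = 12368/45461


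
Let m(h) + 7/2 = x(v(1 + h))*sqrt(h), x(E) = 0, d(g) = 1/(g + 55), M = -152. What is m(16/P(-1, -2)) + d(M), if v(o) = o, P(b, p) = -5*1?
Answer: -681/194 ≈ -3.5103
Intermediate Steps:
P(b, p) = -5
d(g) = 1/(55 + g)
m(h) = -7/2 (m(h) = -7/2 + 0*sqrt(h) = -7/2 + 0 = -7/2)
m(16/P(-1, -2)) + d(M) = -7/2 + 1/(55 - 152) = -7/2 + 1/(-97) = -7/2 - 1/97 = -681/194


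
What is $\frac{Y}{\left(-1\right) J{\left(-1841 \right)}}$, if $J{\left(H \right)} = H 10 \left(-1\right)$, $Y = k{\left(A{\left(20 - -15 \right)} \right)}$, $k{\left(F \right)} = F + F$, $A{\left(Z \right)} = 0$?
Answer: $0$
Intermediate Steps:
$k{\left(F \right)} = 2 F$
$Y = 0$ ($Y = 2 \cdot 0 = 0$)
$J{\left(H \right)} = - 10 H$ ($J{\left(H \right)} = 10 H \left(-1\right) = - 10 H$)
$\frac{Y}{\left(-1\right) J{\left(-1841 \right)}} = \frac{0}{\left(-1\right) \left(\left(-10\right) \left(-1841\right)\right)} = \frac{0}{\left(-1\right) 18410} = \frac{0}{-18410} = 0 \left(- \frac{1}{18410}\right) = 0$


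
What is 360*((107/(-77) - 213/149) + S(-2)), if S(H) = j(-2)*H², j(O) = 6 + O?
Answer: 54440640/11473 ≈ 4745.1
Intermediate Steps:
S(H) = 4*H² (S(H) = (6 - 2)*H² = 4*H²)
360*((107/(-77) - 213/149) + S(-2)) = 360*((107/(-77) - 213/149) + 4*(-2)²) = 360*((107*(-1/77) - 213*1/149) + 4*4) = 360*((-107/77 - 213/149) + 16) = 360*(-32344/11473 + 16) = 360*(151224/11473) = 54440640/11473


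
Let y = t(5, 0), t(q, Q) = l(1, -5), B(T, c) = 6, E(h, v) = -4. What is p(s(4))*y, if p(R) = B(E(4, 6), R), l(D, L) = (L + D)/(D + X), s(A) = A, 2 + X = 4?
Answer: -8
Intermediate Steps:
X = 2 (X = -2 + 4 = 2)
l(D, L) = (D + L)/(2 + D) (l(D, L) = (L + D)/(D + 2) = (D + L)/(2 + D))
p(R) = 6
t(q, Q) = -4/3 (t(q, Q) = (1 - 5)/(2 + 1) = -4/3)
y = -4/3 ≈ -1.3333
p(s(4))*y = 6*(-4/3) = -8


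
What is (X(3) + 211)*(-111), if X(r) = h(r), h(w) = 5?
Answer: -23976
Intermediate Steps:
X(r) = 5
(X(3) + 211)*(-111) = (5 + 211)*(-111) = 216*(-111) = -23976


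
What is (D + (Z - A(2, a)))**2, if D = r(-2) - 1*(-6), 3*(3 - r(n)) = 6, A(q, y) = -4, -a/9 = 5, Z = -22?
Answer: 121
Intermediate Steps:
a = -45 (a = -9*5 = -45)
r(n) = 1 (r(n) = 3 - 1/3*6 = 3 - 2 = 1)
D = 7 (D = 1 - 1*(-6) = 1 + 6 = 7)
(D + (Z - A(2, a)))**2 = (7 + (-22 - 1*(-4)))**2 = (7 + (-22 + 4))**2 = (7 - 18)**2 = (-11)**2 = 121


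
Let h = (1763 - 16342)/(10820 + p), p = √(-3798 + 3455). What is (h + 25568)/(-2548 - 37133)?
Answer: (-178976*√7 + 276631181*I)/(39681*(-10820*I + 7*√7)) ≈ -0.6443 - 5.8122e-8*I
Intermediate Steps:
p = 7*I*√7 (p = √(-343) = 7*I*√7 ≈ 18.52*I)
h = -14579/(10820 + 7*I*√7) (h = (1763 - 16342)/(10820 + 7*I*√7) = -14579/(10820 + 7*I*√7) ≈ -1.3474 + 0.0023063*I)
(h + 25568)/(-2548 - 37133) = ((-157744780/117072743 + 102053*I*√7/117072743) + 25568)/(-2548 - 37133) = (2993158148244/117072743 + 102053*I*√7/117072743)/(-39681) = (2993158148244/117072743 + 102053*I*√7/117072743)*(-1/39681) = -997719382748/1548521171661 - 102053*I*√7/4645563514983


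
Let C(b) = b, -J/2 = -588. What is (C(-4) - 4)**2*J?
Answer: 75264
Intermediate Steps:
J = 1176 (J = -2*(-588) = 1176)
(C(-4) - 4)**2*J = (-4 - 4)**2*1176 = (-8)**2*1176 = 64*1176 = 75264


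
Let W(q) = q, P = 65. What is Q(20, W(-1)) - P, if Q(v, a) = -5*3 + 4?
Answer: -76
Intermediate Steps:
Q(v, a) = -11 (Q(v, a) = -15 + 4 = -11)
Q(20, W(-1)) - P = -11 - 1*65 = -11 - 65 = -76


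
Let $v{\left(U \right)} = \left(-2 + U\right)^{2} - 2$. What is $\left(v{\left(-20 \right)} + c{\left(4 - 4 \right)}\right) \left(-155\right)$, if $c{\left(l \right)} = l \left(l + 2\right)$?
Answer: $-74710$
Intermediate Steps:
$c{\left(l \right)} = l \left(2 + l\right)$
$v{\left(U \right)} = -2 + \left(-2 + U\right)^{2}$
$\left(v{\left(-20 \right)} + c{\left(4 - 4 \right)}\right) \left(-155\right) = \left(\left(-2 + \left(-2 - 20\right)^{2}\right) + \left(4 - 4\right) \left(2 + \left(4 - 4\right)\right)\right) \left(-155\right) = \left(\left(-2 + \left(-22\right)^{2}\right) + 0 \left(2 + 0\right)\right) \left(-155\right) = \left(\left(-2 + 484\right) + 0 \cdot 2\right) \left(-155\right) = \left(482 + 0\right) \left(-155\right) = 482 \left(-155\right) = -74710$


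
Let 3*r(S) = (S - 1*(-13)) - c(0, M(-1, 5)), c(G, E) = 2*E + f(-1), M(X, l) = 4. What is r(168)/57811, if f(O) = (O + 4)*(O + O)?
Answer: 179/173433 ≈ 0.0010321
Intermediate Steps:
f(O) = 2*O*(4 + O) (f(O) = (4 + O)*(2*O) = 2*O*(4 + O))
c(G, E) = -6 + 2*E (c(G, E) = 2*E + 2*(-1)*(4 - 1) = 2*E + 2*(-1)*3 = 2*E - 6 = -6 + 2*E)
r(S) = 11/3 + S/3 (r(S) = ((S - 1*(-13)) - (-6 + 2*4))/3 = ((S + 13) - (-6 + 8))/3 = ((13 + S) - 1*2)/3 = ((13 + S) - 2)/3 = (11 + S)/3 = 11/3 + S/3)
r(168)/57811 = (11/3 + (⅓)*168)/57811 = (11/3 + 56)*(1/57811) = (179/3)*(1/57811) = 179/173433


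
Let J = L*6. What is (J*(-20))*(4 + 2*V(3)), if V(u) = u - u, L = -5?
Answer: 2400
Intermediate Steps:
V(u) = 0
J = -30 (J = -5*6 = -30)
(J*(-20))*(4 + 2*V(3)) = (-30*(-20))*(4 + 2*0) = 600*(4 + 0) = 600*4 = 2400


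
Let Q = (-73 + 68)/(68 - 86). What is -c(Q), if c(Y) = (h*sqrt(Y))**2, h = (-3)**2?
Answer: -45/2 ≈ -22.500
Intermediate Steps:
h = 9
Q = 5/18 (Q = -5/(-18) = -5*(-1/18) = 5/18 ≈ 0.27778)
c(Y) = 81*Y (c(Y) = (9*sqrt(Y))**2 = 81*Y)
-c(Q) = -81*5/18 = -1*45/2 = -45/2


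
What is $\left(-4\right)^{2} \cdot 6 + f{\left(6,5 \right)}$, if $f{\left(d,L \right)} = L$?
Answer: $101$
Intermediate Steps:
$\left(-4\right)^{2} \cdot 6 + f{\left(6,5 \right)} = \left(-4\right)^{2} \cdot 6 + 5 = 16 \cdot 6 + 5 = 96 + 5 = 101$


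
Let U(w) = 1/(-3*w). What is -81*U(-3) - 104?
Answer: -113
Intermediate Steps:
U(w) = -1/(3*w)
-81*U(-3) - 104 = -(-27)/(-3) - 104 = -(-27)*(-1)/3 - 104 = -81*⅑ - 104 = -9 - 104 = -113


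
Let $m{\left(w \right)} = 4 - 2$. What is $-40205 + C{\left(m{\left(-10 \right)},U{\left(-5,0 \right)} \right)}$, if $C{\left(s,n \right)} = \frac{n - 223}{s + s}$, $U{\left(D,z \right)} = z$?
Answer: $- \frac{161043}{4} \approx -40261.0$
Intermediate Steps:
$m{\left(w \right)} = 2$ ($m{\left(w \right)} = 4 - 2 = 2$)
$C{\left(s,n \right)} = \frac{-223 + n}{2 s}$
$-40205 + C{\left(m{\left(-10 \right)},U{\left(-5,0 \right)} \right)} = -40205 + \frac{-223 + 0}{2 \cdot 2} = -40205 + \frac{1}{2} \cdot \frac{1}{2} \left(-223\right) = -40205 - \frac{223}{4} = - \frac{161043}{4}$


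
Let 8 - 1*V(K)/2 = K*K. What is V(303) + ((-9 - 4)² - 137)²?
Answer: -182578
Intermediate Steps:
V(K) = 16 - 2*K² (V(K) = 16 - 2*K*K = 16 - 2*K²)
V(303) + ((-9 - 4)² - 137)² = (16 - 2*303²) + ((-9 - 4)² - 137)² = (16 - 2*91809) + ((-13)² - 137)² = (16 - 183618) + (169 - 137)² = -183602 + 32² = -183602 + 1024 = -182578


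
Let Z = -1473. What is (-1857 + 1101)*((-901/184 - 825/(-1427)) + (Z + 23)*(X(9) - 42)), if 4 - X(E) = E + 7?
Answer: -3885450749397/65642 ≈ -5.9192e+7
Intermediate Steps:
X(E) = -3 - E (X(E) = 4 - (E + 7) = 4 - (7 + E) = 4 + (-7 - E) = -3 - E)
(-1857 + 1101)*((-901/184 - 825/(-1427)) + (Z + 23)*(X(9) - 42)) = (-1857 + 1101)*((-901/184 - 825/(-1427)) + (-1473 + 23)*((-3 - 1*9) - 42)) = -756*((-901*1/184 - 825*(-1/1427)) - 1450*((-3 - 9) - 42)) = -756*((-901/184 + 825/1427) - 1450*(-12 - 42)) = -756*(-1133927/262568 - 1450*(-54)) = -756*(-1133927/262568 + 78300) = -756*20557940473/262568 = -3885450749397/65642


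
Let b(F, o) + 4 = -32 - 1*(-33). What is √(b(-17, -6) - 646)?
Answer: I*√649 ≈ 25.475*I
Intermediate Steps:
b(F, o) = -3 (b(F, o) = -4 + (-32 - 1*(-33)) = -4 + (-32 + 33) = -4 + 1 = -3)
√(b(-17, -6) - 646) = √(-3 - 646) = √(-649) = I*√649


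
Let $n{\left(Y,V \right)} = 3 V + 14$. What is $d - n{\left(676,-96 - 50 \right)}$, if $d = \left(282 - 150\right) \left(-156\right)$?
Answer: $-20168$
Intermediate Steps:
$n{\left(Y,V \right)} = 14 + 3 V$
$d = -20592$ ($d = 132 \left(-156\right) = -20592$)
$d - n{\left(676,-96 - 50 \right)} = -20592 - \left(14 + 3 \left(-96 - 50\right)\right) = -20592 - \left(14 + 3 \left(-146\right)\right) = -20592 - \left(14 - 438\right) = -20592 - -424 = -20592 + 424 = -20168$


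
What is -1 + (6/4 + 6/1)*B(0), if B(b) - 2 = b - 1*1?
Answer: 13/2 ≈ 6.5000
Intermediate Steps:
B(b) = 1 + b (B(b) = 2 + (b - 1*1) = 2 + (b - 1) = 2 + (-1 + b) = 1 + b)
-1 + (6/4 + 6/1)*B(0) = -1 + (6/4 + 6/1)*(1 + 0) = -1 + (6*(1/4) + 6*1)*1 = -1 + (3/2 + 6)*1 = -1 + (15/2)*1 = -1 + 15/2 = 13/2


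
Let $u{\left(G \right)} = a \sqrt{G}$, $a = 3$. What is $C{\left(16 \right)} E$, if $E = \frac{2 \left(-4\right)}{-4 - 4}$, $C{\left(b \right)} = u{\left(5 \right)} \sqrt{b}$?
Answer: $12 \sqrt{5} \approx 26.833$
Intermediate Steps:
$u{\left(G \right)} = 3 \sqrt{G}$
$C{\left(b \right)} = 3 \sqrt{5} \sqrt{b}$
$E = 1$ ($E = - \frac{8}{-8} = \left(-8\right) \left(- \frac{1}{8}\right) = 1$)
$C{\left(16 \right)} E = 3 \sqrt{5} \sqrt{16} \cdot 1 = 3 \sqrt{5} \cdot 4 \cdot 1 = 12 \sqrt{5} \cdot 1 = 12 \sqrt{5}$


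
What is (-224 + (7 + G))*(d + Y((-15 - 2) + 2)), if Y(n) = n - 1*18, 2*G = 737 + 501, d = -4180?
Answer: -1693626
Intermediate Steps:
G = 619 (G = (737 + 501)/2 = (1/2)*1238 = 619)
Y(n) = -18 + n (Y(n) = n - 18 = -18 + n)
(-224 + (7 + G))*(d + Y((-15 - 2) + 2)) = (-224 + (7 + 619))*(-4180 + (-18 + ((-15 - 2) + 2))) = (-224 + 626)*(-4180 + (-18 + (-17 + 2))) = 402*(-4180 + (-18 - 15)) = 402*(-4180 - 33) = 402*(-4213) = -1693626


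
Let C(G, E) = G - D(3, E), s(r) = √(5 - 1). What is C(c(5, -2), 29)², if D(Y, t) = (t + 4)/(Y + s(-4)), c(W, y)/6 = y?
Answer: 8649/25 ≈ 345.96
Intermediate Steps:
c(W, y) = 6*y
s(r) = 2 (s(r) = √4 = 2)
D(Y, t) = (4 + t)/(2 + Y) (D(Y, t) = (t + 4)/(Y + 2) = (4 + t)/(2 + Y))
C(G, E) = -⅘ + G - E/5 (C(G, E) = G - (4 + E)/(2 + 3) = G - (4 + E)/5 = G - (⅘ + E/5) = G + (-⅘ - E/5) = -⅘ + G - E/5)
C(c(5, -2), 29)² = (-⅘ + 6*(-2) - ⅕*29)² = (-⅘ - 12 - 29/5)² = (-93/5)² = 8649/25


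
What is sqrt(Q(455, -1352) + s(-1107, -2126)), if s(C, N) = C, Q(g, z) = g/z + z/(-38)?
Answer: I*sqrt(1046189742)/988 ≈ 32.738*I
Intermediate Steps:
Q(g, z) = -z/38 + g/z (Q(g, z) = g/z + z*(-1/38) = g/z - z/38 = -z/38 + g/z)
sqrt(Q(455, -1352) + s(-1107, -2126)) = sqrt((-1/38*(-1352) + 455/(-1352)) - 1107) = sqrt((676/19 + 455*(-1/1352)) - 1107) = sqrt((676/19 - 35/104) - 1107) = sqrt(69639/1976 - 1107) = sqrt(-2117793/1976) = I*sqrt(1046189742)/988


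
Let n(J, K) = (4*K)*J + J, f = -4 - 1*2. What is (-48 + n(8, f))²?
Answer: 53824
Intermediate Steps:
f = -6 (f = -4 - 2 = -6)
n(J, K) = J + 4*J*K (n(J, K) = 4*J*K + J = J + 4*J*K)
(-48 + n(8, f))² = (-48 + 8*(1 + 4*(-6)))² = (-48 + 8*(1 - 24))² = (-48 + 8*(-23))² = (-48 - 184)² = (-232)² = 53824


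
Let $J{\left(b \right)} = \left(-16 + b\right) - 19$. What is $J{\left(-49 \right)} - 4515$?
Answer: $-4599$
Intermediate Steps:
$J{\left(b \right)} = -35 + b$
$J{\left(-49 \right)} - 4515 = \left(-35 - 49\right) - 4515 = -84 - 4515 = -4599$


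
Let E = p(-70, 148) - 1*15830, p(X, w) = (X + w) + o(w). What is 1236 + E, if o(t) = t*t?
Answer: 7388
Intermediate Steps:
o(t) = t²
p(X, w) = X + w + w² (p(X, w) = (X + w) + w² = X + w + w²)
E = 6152 (E = (-70 + 148 + 148²) - 1*15830 = (-70 + 148 + 21904) - 15830 = 21982 - 15830 = 6152)
1236 + E = 1236 + 6152 = 7388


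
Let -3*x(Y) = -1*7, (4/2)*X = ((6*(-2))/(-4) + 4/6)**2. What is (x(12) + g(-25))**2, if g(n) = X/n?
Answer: 863041/202500 ≈ 4.2619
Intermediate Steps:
X = 121/18 (X = ((6*(-2))/(-4) + 4/6)**2/2 = (-12*(-1/4) + 4*(1/6))**2/2 = (3 + 2/3)**2/2 = (11/3)**2/2 = (1/2)*(121/9) = 121/18 ≈ 6.7222)
g(n) = 121/(18*n)
x(Y) = 7/3 (x(Y) = -(-1)*7/3 = -1/3*(-7) = 7/3)
(x(12) + g(-25))**2 = (7/3 + (121/18)/(-25))**2 = (7/3 + (121/18)*(-1/25))**2 = (7/3 - 121/450)**2 = (929/450)**2 = 863041/202500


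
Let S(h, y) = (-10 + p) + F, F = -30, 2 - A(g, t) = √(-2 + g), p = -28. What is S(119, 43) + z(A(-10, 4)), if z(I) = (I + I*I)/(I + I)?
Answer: -133/2 - I*√3 ≈ -66.5 - 1.732*I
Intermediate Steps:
A(g, t) = 2 - √(-2 + g)
S(h, y) = -68 (S(h, y) = (-10 - 28) - 30 = -38 - 30 = -68)
z(I) = (I + I²)/(2*I) (z(I) = (I + I²)/((2*I)) = (I + I²)*(1/(2*I)) = (I + I²)/(2*I))
S(119, 43) + z(A(-10, 4)) = -68 + (½ + (2 - √(-2 - 10))/2) = -68 + (½ + (2 - √(-12))/2) = -68 + (½ + (2 - 2*I*√3)/2) = -68 + (½ + (1 - I*√3)) = -68 + (3/2 - I*√3) = -133/2 - I*√3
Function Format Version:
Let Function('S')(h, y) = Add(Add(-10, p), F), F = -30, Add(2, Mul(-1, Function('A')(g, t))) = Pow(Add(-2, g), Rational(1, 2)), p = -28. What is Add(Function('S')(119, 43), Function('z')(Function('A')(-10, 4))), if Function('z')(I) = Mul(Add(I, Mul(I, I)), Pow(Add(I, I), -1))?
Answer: Add(Rational(-133, 2), Mul(-1, I, Pow(3, Rational(1, 2)))) ≈ Add(-66.500, Mul(-1.7320, I))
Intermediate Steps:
Function('A')(g, t) = Add(2, Mul(-1, Pow(Add(-2, g), Rational(1, 2))))
Function('S')(h, y) = -68 (Function('S')(h, y) = Add(Add(-10, -28), -30) = Add(-38, -30) = -68)
Function('z')(I) = Mul(Rational(1, 2), Pow(I, -1), Add(I, Pow(I, 2))) (Function('z')(I) = Mul(Add(I, Pow(I, 2)), Pow(Mul(2, I), -1)) = Mul(Add(I, Pow(I, 2)), Mul(Rational(1, 2), Pow(I, -1))) = Mul(Rational(1, 2), Pow(I, -1), Add(I, Pow(I, 2))))
Add(Function('S')(119, 43), Function('z')(Function('A')(-10, 4))) = Add(-68, Add(Rational(1, 2), Mul(Rational(1, 2), Add(2, Mul(-1, Pow(Add(-2, -10), Rational(1, 2))))))) = Add(-68, Add(Rational(1, 2), Mul(Rational(1, 2), Add(2, Mul(-1, Pow(-12, Rational(1, 2))))))) = Add(-68, Add(Rational(1, 2), Mul(Rational(1, 2), Add(2, Mul(-1, Mul(2, I, Pow(3, Rational(1, 2)))))))) = Add(-68, Add(Rational(1, 2), Mul(Rational(1, 2), Add(2, Mul(-2, I, Pow(3, Rational(1, 2))))))) = Add(-68, Add(Rational(1, 2), Add(1, Mul(-1, I, Pow(3, Rational(1, 2)))))) = Add(-68, Add(Rational(3, 2), Mul(-1, I, Pow(3, Rational(1, 2))))) = Add(Rational(-133, 2), Mul(-1, I, Pow(3, Rational(1, 2))))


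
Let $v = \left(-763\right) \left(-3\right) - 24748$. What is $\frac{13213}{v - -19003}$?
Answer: $- \frac{13213}{3456} \approx -3.8232$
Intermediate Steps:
$v = -22459$ ($v = 2289 - 24748 = -22459$)
$\frac{13213}{v - -19003} = \frac{13213}{-22459 - -19003} = \frac{13213}{-22459 + 19003} = \frac{13213}{-3456} = 13213 \left(- \frac{1}{3456}\right) = - \frac{13213}{3456}$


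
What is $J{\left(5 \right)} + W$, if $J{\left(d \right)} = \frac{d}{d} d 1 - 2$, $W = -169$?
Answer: $-166$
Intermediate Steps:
$J{\left(d \right)} = -2 + d$ ($J{\left(d \right)} = 1 d 1 - 2 = d 1 - 2 = d - 2 = -2 + d$)
$J{\left(5 \right)} + W = \left(-2 + 5\right) - 169 = 3 - 169 = -166$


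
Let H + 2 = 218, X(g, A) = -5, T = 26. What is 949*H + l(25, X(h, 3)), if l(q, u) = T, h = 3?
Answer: 205010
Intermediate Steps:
l(q, u) = 26
H = 216 (H = -2 + 218 = 216)
949*H + l(25, X(h, 3)) = 949*216 + 26 = 204984 + 26 = 205010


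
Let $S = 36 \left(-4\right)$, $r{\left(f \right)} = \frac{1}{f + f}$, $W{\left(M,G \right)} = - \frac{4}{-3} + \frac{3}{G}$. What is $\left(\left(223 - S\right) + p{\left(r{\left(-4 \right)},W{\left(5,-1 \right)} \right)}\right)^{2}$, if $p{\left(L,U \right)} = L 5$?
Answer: $\frac{8590761}{64} \approx 1.3423 \cdot 10^{5}$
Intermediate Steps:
$W{\left(M,G \right)} = \frac{4}{3} + \frac{3}{G}$ ($W{\left(M,G \right)} = \left(-4\right) \left(- \frac{1}{3}\right) + \frac{3}{G} = \frac{4}{3} + \frac{3}{G}$)
$r{\left(f \right)} = \frac{1}{2 f}$
$S = -144$
$p{\left(L,U \right)} = 5 L$
$\left(\left(223 - S\right) + p{\left(r{\left(-4 \right)},W{\left(5,-1 \right)} \right)}\right)^{2} = \left(\left(223 - -144\right) + 5 \frac{1}{2 \left(-4\right)}\right)^{2} = \left(\left(223 + 144\right) + 5 \cdot \frac{1}{2} \left(- \frac{1}{4}\right)\right)^{2} = \left(367 + 5 \left(- \frac{1}{8}\right)\right)^{2} = \left(367 - \frac{5}{8}\right)^{2} = \left(\frac{2931}{8}\right)^{2} = \frac{8590761}{64}$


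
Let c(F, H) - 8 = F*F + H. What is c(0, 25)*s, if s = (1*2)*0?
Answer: 0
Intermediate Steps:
c(F, H) = 8 + H + F² (c(F, H) = 8 + (F*F + H) = 8 + (F² + H) = 8 + (H + F²) = 8 + H + F²)
s = 0 (s = 2*0 = 0)
c(0, 25)*s = (8 + 25 + 0²)*0 = (8 + 25 + 0)*0 = 33*0 = 0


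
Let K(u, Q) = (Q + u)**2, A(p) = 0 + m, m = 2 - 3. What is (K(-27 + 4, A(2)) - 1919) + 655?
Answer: -688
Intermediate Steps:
m = -1
A(p) = -1 (A(p) = 0 - 1 = -1)
(K(-27 + 4, A(2)) - 1919) + 655 = ((-1 + (-27 + 4))**2 - 1919) + 655 = ((-1 - 23)**2 - 1919) + 655 = ((-24)**2 - 1919) + 655 = (576 - 1919) + 655 = -1343 + 655 = -688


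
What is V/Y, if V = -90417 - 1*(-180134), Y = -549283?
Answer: -89717/549283 ≈ -0.16333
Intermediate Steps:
V = 89717 (V = -90417 + 180134 = 89717)
V/Y = 89717/(-549283) = 89717*(-1/549283) = -89717/549283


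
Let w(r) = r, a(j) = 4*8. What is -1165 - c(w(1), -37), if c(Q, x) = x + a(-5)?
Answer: -1160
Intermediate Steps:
a(j) = 32
c(Q, x) = 32 + x (c(Q, x) = x + 32 = 32 + x)
-1165 - c(w(1), -37) = -1165 - (32 - 37) = -1165 - 1*(-5) = -1165 + 5 = -1160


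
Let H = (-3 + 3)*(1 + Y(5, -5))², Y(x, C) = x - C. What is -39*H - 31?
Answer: -31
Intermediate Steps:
H = 0 (H = (-3 + 3)*(1 + (5 - 1*(-5)))² = 0*(1 + (5 + 5))² = 0*(1 + 10)² = 0*11² = 0*121 = 0)
-39*H - 31 = -39*0 - 31 = 0 - 31 = -31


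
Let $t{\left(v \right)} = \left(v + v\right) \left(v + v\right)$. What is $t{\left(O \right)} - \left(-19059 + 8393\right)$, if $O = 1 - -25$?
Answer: $13370$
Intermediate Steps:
$O = 26$ ($O = 1 + 25 = 26$)
$t{\left(v \right)} = 4 v^{2}$ ($t{\left(v \right)} = 2 v 2 v = 4 v^{2}$)
$t{\left(O \right)} - \left(-19059 + 8393\right) = 4 \cdot 26^{2} - \left(-19059 + 8393\right) = 4 \cdot 676 - -10666 = 2704 + 10666 = 13370$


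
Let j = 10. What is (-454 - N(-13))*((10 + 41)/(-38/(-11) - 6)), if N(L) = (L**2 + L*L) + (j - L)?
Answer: 457215/28 ≈ 16329.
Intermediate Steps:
N(L) = 10 - L + 2*L**2 (N(L) = (L**2 + L*L) + (10 - L) = (L**2 + L**2) + (10 - L) = 2*L**2 + (10 - L) = 10 - L + 2*L**2)
(-454 - N(-13))*((10 + 41)/(-38/(-11) - 6)) = (-454 - (10 - 1*(-13) + 2*(-13)**2))*((10 + 41)/(-38/(-11) - 6)) = (-454 - (10 + 13 + 2*169))*(51/(-38*(-1/11) - 6)) = (-454 - (10 + 13 + 338))*(51/(38/11 - 6)) = (-454 - 1*361)*(51/(-28/11)) = (-454 - 361)*(51*(-11/28)) = -815*(-561/28) = 457215/28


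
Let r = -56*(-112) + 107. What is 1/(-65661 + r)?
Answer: -1/59282 ≈ -1.6869e-5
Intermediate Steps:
r = 6379 (r = 6272 + 107 = 6379)
1/(-65661 + r) = 1/(-65661 + 6379) = 1/(-59282) = -1/59282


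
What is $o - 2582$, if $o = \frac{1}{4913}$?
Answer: $- \frac{12685365}{4913} \approx -2582.0$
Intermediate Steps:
$o = \frac{1}{4913} \approx 0.00020354$
$o - 2582 = \frac{1}{4913} - 2582 = - \frac{12685365}{4913}$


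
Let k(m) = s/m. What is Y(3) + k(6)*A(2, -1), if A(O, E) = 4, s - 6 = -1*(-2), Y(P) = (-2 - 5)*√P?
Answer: 16/3 - 7*√3 ≈ -6.7910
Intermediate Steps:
Y(P) = -7*√P
s = 8 (s = 6 - 1*(-2) = 6 + 2 = 8)
k(m) = 8/m
Y(3) + k(6)*A(2, -1) = -7*√3 + (8/6)*4 = -7*√3 + (8*(⅙))*4 = -7*√3 + (4/3)*4 = -7*√3 + 16/3 = 16/3 - 7*√3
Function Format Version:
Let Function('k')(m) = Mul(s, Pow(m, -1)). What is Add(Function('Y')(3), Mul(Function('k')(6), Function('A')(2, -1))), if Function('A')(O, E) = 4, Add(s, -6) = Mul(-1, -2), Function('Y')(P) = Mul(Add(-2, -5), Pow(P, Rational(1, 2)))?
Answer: Add(Rational(16, 3), Mul(-7, Pow(3, Rational(1, 2)))) ≈ -6.7910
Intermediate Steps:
Function('Y')(P) = Mul(-7, Pow(P, Rational(1, 2)))
s = 8 (s = Add(6, Mul(-1, -2)) = Add(6, 2) = 8)
Function('k')(m) = Mul(8, Pow(m, -1))
Add(Function('Y')(3), Mul(Function('k')(6), Function('A')(2, -1))) = Add(Mul(-7, Pow(3, Rational(1, 2))), Mul(Mul(8, Pow(6, -1)), 4)) = Add(Mul(-7, Pow(3, Rational(1, 2))), Mul(Mul(8, Rational(1, 6)), 4)) = Add(Mul(-7, Pow(3, Rational(1, 2))), Mul(Rational(4, 3), 4)) = Add(Mul(-7, Pow(3, Rational(1, 2))), Rational(16, 3)) = Add(Rational(16, 3), Mul(-7, Pow(3, Rational(1, 2))))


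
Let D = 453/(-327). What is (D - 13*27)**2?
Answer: 1475328100/11881 ≈ 1.2418e+5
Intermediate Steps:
D = -151/109 (D = 453*(-1/327) = -151/109 ≈ -1.3853)
(D - 13*27)**2 = (-151/109 - 13*27)**2 = (-151/109 - 351)**2 = (-38410/109)**2 = 1475328100/11881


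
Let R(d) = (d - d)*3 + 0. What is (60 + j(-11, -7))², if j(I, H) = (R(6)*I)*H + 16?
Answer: 5776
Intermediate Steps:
R(d) = 0 (R(d) = 0*3 + 0 = 0 + 0 = 0)
j(I, H) = 16 (j(I, H) = (0*I)*H + 16 = 0*H + 16 = 0 + 16 = 16)
(60 + j(-11, -7))² = (60 + 16)² = 76² = 5776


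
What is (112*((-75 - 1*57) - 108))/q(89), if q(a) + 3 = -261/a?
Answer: 49840/11 ≈ 4530.9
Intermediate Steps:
q(a) = -3 - 261/a
(112*((-75 - 1*57) - 108))/q(89) = (112*((-75 - 1*57) - 108))/(-3 - 261/89) = (112*((-75 - 57) - 108))/(-3 - 261*1/89) = (112*(-132 - 108))/(-3 - 261/89) = (112*(-240))/(-528/89) = -26880*(-89/528) = 49840/11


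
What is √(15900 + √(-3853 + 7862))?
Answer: √(15900 + √4009) ≈ 126.35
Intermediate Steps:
√(15900 + √(-3853 + 7862)) = √(15900 + √4009)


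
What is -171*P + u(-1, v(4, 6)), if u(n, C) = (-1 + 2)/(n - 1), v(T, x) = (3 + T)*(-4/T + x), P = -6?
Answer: 2051/2 ≈ 1025.5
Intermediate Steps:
v(T, x) = (3 + T)*(x - 4/T)
u(n, C) = 1/(-1 + n)
-171*P + u(-1, v(4, 6)) = -171*(-6) + 1/(-1 - 1) = -57*(-18) + 1/(-2) = 1026 - 1/2 = 2051/2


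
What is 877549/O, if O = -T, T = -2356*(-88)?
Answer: -877549/207328 ≈ -4.2327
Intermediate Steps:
T = 207328
O = -207328 (O = -1*207328 = -207328)
877549/O = 877549/(-207328) = 877549*(-1/207328) = -877549/207328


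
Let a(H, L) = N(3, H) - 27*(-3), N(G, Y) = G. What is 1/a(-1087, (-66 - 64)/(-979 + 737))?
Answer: 1/84 ≈ 0.011905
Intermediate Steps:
a(H, L) = 84 (a(H, L) = 3 - 27*(-3) = 3 + 81 = 84)
1/a(-1087, (-66 - 64)/(-979 + 737)) = 1/84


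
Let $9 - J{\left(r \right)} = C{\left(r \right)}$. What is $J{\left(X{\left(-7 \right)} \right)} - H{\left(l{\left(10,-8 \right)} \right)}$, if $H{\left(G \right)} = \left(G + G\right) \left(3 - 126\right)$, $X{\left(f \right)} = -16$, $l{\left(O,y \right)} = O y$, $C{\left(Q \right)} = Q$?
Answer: $-19655$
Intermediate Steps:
$H{\left(G \right)} = - 246 G$ ($H{\left(G \right)} = 2 G \left(-123\right) = - 246 G$)
$J{\left(r \right)} = 9 - r$
$J{\left(X{\left(-7 \right)} \right)} - H{\left(l{\left(10,-8 \right)} \right)} = \left(9 - -16\right) - - 246 \cdot 10 \left(-8\right) = \left(9 + 16\right) - \left(-246\right) \left(-80\right) = 25 - 19680 = -19655$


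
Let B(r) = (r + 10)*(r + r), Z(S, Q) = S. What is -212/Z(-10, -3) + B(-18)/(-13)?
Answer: -62/65 ≈ -0.95385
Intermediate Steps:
B(r) = 2*r*(10 + r) (B(r) = (10 + r)*(2*r) = 2*r*(10 + r))
-212/Z(-10, -3) + B(-18)/(-13) = -212/(-10) + (2*(-18)*(10 - 18))/(-13) = -212*(-1/10) + (2*(-18)*(-8))*(-1/13) = 106/5 + 288*(-1/13) = 106/5 - 288/13 = -62/65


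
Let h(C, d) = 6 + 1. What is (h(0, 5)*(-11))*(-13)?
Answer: 1001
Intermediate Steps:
h(C, d) = 7
(h(0, 5)*(-11))*(-13) = (7*(-11))*(-13) = -77*(-13) = 1001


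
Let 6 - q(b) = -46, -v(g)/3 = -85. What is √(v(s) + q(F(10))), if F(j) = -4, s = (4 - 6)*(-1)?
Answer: √307 ≈ 17.521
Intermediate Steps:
s = 2 (s = -2*(-1) = 2)
v(g) = 255 (v(g) = -3*(-85) = 255)
q(b) = 52 (q(b) = 6 - 1*(-46) = 6 + 46 = 52)
√(v(s) + q(F(10))) = √(255 + 52) = √307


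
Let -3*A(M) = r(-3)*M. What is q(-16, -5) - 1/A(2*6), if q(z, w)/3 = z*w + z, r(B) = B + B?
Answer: 4607/24 ≈ 191.96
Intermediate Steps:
r(B) = 2*B
q(z, w) = 3*z + 3*w*z (q(z, w) = 3*(z*w + z) = 3*(w*z + z) = 3*(z + w*z) = 3*z + 3*w*z)
A(M) = 2*M (A(M) = -2*(-3)*M/3 = -(-2)*M = 2*M)
q(-16, -5) - 1/A(2*6) = 3*(-16)*(1 - 5) - 1/(2*(2*6)) = 3*(-16)*(-4) - 1/(2*12) = 192 - 1/24 = 4607/24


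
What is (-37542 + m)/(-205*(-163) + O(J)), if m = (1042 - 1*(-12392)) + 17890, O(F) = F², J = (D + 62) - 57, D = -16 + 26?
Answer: -3109/16820 ≈ -0.18484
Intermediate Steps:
D = 10
J = 15 (J = (10 + 62) - 57 = 72 - 57 = 15)
m = 31324 (m = (1042 + 12392) + 17890 = 13434 + 17890 = 31324)
(-37542 + m)/(-205*(-163) + O(J)) = (-37542 + 31324)/(-205*(-163) + 15²) = -6218/(33415 + 225) = -6218/33640 = -6218*1/33640 = -3109/16820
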